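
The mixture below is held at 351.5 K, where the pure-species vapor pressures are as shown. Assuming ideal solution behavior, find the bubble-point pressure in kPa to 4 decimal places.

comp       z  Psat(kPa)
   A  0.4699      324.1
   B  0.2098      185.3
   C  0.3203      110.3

Pbub = 226.4996 kPa

At the bubble point ψ → 0, so ΣzᵢKᵢ = 1 with Kᵢ = Pᵢˢᵃᵗ/P ⇒ P = ΣzᵢPᵢˢᵃᵗ.
P = 0.4699·324.1 + 0.2098·185.3 + 0.3203·110.3 = 226.4996 kPa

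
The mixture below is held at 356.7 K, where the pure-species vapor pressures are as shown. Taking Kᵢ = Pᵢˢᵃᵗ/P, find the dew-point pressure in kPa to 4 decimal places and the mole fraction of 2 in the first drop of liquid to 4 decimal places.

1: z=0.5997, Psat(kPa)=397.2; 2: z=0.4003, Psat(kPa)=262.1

At the dew point ψ → 1, so Σzᵢ/Kᵢ = 1 with Kᵢ = Pᵢˢᵃᵗ/P ⇒ 1/P = Σzᵢ/Pᵢˢᵃᵗ.
1/P = 0.5997/397.2 + 0.4003/262.1 = 0.0030371 ⇒ P = 329.2616 kPa
xᵢ = zᵢP/Pᵢˢᵃᵗ ⇒ x_2 = 0.4003·329.2616/262.1 = 0.5029

Pdew = 329.2616 kPa, x_2 = 0.5029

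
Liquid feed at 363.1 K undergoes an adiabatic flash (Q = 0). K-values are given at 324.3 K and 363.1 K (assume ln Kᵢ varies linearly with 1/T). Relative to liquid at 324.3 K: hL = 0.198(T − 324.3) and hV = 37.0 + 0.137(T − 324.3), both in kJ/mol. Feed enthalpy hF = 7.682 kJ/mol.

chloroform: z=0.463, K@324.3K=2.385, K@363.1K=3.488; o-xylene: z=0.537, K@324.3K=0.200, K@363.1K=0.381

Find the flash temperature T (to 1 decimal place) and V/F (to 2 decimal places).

T = 325.4 K, V/F = 0.20

Adiabatic flash: solve Rachford–Rice at each trial T, then check hF = ψ·hV(T) + (1−ψ)·hL(T).
  T = 324.3 K: K = (2.385, 0.200), RR gives ψ = 0.191, H_out = 7.068 kJ/mol
  T = 363.1 K: K = (3.488, 0.381), RR gives ψ = 0.532, H_out = 26.112 kJ/mol
  T = 343.7 K: K = (2.915, 0.281), RR gives ψ = 0.364, H_out = 16.867 kJ/mol
  T = 334.0 K: K = (2.645, 0.238), RR gives ψ = 0.281, H_out = 12.163 kJ/mol
  T = 329.1 K: K = (2.512, 0.218), RR gives ψ = 0.237, H_out = 9.658 kJ/mol
  T = 326.7 K: K = (2.448, 0.209), RR gives ψ = 0.215, H_out = 8.383 kJ/mol
Linear interpolation between T = 324.3 (H_out = 7.068) and T = 326.7 (H_out = 8.383) on hF = 7.682 gives T ≈ 325.4 K, at which ψ = 0.20.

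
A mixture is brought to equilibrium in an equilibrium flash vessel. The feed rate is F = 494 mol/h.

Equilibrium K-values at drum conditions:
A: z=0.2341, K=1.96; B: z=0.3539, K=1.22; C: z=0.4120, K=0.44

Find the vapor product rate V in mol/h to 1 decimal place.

V = 103.7 mol/h

Newton iteration, ψ⁰ = 0.45:
  ψ = 0.4500: g = -0.08067, g' = -0.3503 → ψ = 0.2197
  ψ = 0.2197: g = -0.00324, g' = -0.3307 → ψ = 0.2099
Converged at ψ = 0.2099.
Then V = ψ·F = 0.2099·494 = 103.7 mol/h and L = F − V = 390.3 mol/h.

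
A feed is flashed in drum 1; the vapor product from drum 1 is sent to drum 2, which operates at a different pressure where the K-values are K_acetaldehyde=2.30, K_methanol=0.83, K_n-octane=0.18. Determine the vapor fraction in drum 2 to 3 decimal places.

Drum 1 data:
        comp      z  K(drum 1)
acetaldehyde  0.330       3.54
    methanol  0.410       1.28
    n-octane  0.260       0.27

Drum 1:
Material balance + equilibrium reduce to Σ zᵢ(Kᵢ−1)/(1+ψ₁(Kᵢ−1)) = 0.
Feasibility: ΣzᵢKᵢ = 1.763, Σzᵢ/Kᵢ = 1.376 — both > 1, two phases present.
Iterate (Newton) starting at ψ₁ = 0.5:
  ψ₁ = 0.500: g = 0.1711, g' = -0.782 → ψ₁ = 0.719
  ψ₁ = 0.719: g = -0.0072, g' = -0.902 → ψ₁ = 0.711
Converged at ψ₁ = 0.711.
Drum-1 compositions:
  acetaldehyde: x = 0.118, y = 0.416
  methanol: x = 0.342, y = 0.438
  n-octane: x = 0.540, y = 0.146
Drum-2 feed = drum-1 vapor: z₂ = (0.4164, 0.4377, 0.1459).
Drum 2:
Material balance + equilibrium reduce to Σ zᵢ(Kᵢ−1)/(1+ψ₂(Kᵢ−1)) = 0.
g(0) = ΣzᵢKᵢ − 1 = 0.347 and g(1) = 1 − Σzᵢ/Kᵢ = -0.519, so a root lies in (0, 1).
Newton iteration, ψ₂⁰ = 0.55:
  ψ₂ = 0.550: g = 0.0156, g' = -0.580 → ψ₂ = 0.577
Converged at ψ₂ = 0.577.
  acetaldehyde: x = 0.238, y = 0.547
  methanol: x = 0.485, y = 0.403
  n-octane: x = 0.277, y = 0.050

V/F (drum 2) = 0.577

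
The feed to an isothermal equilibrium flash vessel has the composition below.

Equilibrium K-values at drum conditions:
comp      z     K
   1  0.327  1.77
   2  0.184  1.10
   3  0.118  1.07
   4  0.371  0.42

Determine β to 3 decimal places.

β = 0.203

Let β = V/F and solve Σ zᵢ(Kᵢ−1)/(1+β(Kᵢ−1)) = 0.
Check two-phase: ΣzᵢKᵢ = 1.063 > 1 and Σzᵢ/Kᵢ = 1.346 > 1, so g(0) = 0.063 > 0 and g(1) = -0.346 < 0.
Iterate (Newton) starting at β = 0.51:
  β = 0.510: g = -0.0993, g' = -0.354 → β = 0.229
  β = 0.229: g = -0.0081, g' = -0.308 → β = 0.203
Converged at β = 0.203.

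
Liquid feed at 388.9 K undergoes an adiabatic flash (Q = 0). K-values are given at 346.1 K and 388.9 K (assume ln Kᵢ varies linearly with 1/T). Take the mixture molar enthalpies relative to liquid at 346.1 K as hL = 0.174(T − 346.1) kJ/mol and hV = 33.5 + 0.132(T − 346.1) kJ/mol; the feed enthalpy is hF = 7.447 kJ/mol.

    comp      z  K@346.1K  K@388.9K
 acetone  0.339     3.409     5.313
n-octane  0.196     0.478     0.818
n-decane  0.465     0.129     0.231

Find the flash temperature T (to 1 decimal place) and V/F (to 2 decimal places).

Adiabatic flash: solve Rachford–Rice at each trial T, then check hF = ψ·hV(T) + (1−ψ)·hL(T).
  T = 346.1 K: K = (3.409, 0.478, 0.129), RR gives ψ = 0.165, H_out = 5.515 kJ/mol
  T = 388.9 K: K = (5.313, 0.818, 0.231), RR gives ψ = 0.387, H_out = 19.723 kJ/mol
  T = 367.5 K: K = (4.311, 0.635, 0.176), RR gives ψ = 0.283, H_out = 12.944 kJ/mol
  T = 356.8 K: K = (3.847, 0.553, 0.151), RR gives ψ = 0.227, H_out = 9.363 kJ/mol
  T = 351.5 K: K = (3.627, 0.515, 0.140), RR gives ψ = 0.197, H_out = 7.500 kJ/mol
  T = 348.8 K: K = (3.517, 0.496, 0.134), RR gives ψ = 0.181, H_out = 6.520 kJ/mol
  T = 350.1 K: K = (3.570, 0.505, 0.137), RR gives ψ = 0.189, H_out = 6.995 kJ/mol
Linear interpolation between T = 350.1 (H_out = 6.995) and T = 351.5 (H_out = 7.500) on hF = 7.447 gives T ≈ 351.4 K, at which ψ = 0.20.

T = 351.4 K, V/F = 0.20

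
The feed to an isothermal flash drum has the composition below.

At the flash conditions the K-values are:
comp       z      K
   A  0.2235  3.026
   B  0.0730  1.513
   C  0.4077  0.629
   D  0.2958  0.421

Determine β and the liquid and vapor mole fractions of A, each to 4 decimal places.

Material balance + equilibrium reduce to Σ zᵢ(Kᵢ−1)/(1+β(Kᵢ−1)) = 0.
Check two-phase: ΣzᵢKᵢ = 1.1677 > 1 and Σzᵢ/Kᵢ = 1.4729 > 1, so g(0) = 0.1677 > 0 and g(1) = -0.4729 < 0.
Newton iteration, β⁰ = 0.31:
  β = 0.3100: g = -0.06921, g' = -0.5794 → β = 0.1905
  β = 0.1905: g = 0.00554, g' = -0.6837 → β = 0.1986
  β = 0.1986: g = 0.00004, g' = -0.6743 → β = 0.1987
Converged at β = 0.1987.
Compositions from xᵢ = zᵢ/(1+β(Kᵢ−1)), yᵢ = Kᵢxᵢ:
  A: x = 0.1594, y = 0.4822
  B: x = 0.0662, y = 0.1002
  C: x = 0.4401, y = 0.2769
  D: x = 0.3343, y = 0.1407

β = 0.1987, x_A = 0.1594, y_A = 0.4822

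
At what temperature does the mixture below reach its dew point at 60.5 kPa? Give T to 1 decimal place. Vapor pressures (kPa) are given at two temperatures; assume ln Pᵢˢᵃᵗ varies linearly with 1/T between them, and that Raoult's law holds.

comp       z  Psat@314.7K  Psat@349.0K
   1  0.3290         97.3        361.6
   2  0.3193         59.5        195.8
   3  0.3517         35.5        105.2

Dew-point temperature: Σzᵢ·P/Pᵢˢᵃᵗ(T) = 1. Interpolate ln Pᵢˢᵃᵗ = aᵢ + bᵢ/T.
  T = 314.7 K: ΣzᵢP/Pᵢˢᵃᵗ = 1.1286
  T = 349.0 K: ΣzᵢP/Pᵢˢᵃᵗ = 0.3560
  T = 331.9 K: ΣzᵢP/Pᵢˢᵃᵗ = 0.6136
  T = 323.3 K: ΣzᵢP/Pᵢˢᵃᵗ = 0.8253
  T = 319.0 K: ΣzᵢP/Pᵢˢᵃᵗ = 0.9630
  T = 316.9 K: ΣzᵢP/Pᵢˢᵃᵗ = 1.0400
Interpolating between 316.9 K and 319.0 K gives T ≈ 318.0 K.

T = 318.0 K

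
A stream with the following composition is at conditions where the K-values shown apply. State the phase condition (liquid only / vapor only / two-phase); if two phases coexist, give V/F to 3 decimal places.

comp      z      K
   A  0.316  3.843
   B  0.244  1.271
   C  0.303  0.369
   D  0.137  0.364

ΣzᵢKᵢ = 1.686; Σzᵢ/Kᵢ = 1.472.
Both exceed 1, so a two-phase solution exists.
Material balance + equilibrium reduce to Σ zᵢ(Kᵢ−1)/(1+ψ(Kᵢ−1)) = 0.
Newton iteration, ψ⁰ = 0.5:
  ψ = 0.500: g = 0.0222, g' = -0.826 → ψ = 0.527
Converged at ψ = 0.527.

two-phase, V/F = 0.527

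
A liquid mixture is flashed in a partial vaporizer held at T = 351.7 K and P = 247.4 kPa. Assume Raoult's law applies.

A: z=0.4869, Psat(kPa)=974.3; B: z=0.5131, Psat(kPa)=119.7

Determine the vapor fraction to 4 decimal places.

Raoult's law: Kᵢ = Pᵢˢᵃᵗ/P = Pᵢˢᵃᵗ/247.4.
  K_A = 974.3/247.4 = 3.938157, K_B = 119.7/247.4 = 0.483832
Let ψ = V/F and solve Σ zᵢ(Kᵢ−1)/(1+ψ(Kᵢ−1)) = 0.
g(0) = ΣzᵢKᵢ − 1 = 1.1657 and g(1) = 1 − Σzᵢ/Kᵢ = -0.1841, so a root lies in (0, 1).
Binary case is linear: z₁(K₁−1)(1+ψ(K₂−1)) + z₂(K₂−1)(1+ψ(K₁−1)) = 0
⇒ ψ = [z₁(K₁−1)+z₂(K₂−1)] / [−(K₁−1)(K₂−1)] = 1.16574/1.51658 = 0.7687

ψ = 0.7687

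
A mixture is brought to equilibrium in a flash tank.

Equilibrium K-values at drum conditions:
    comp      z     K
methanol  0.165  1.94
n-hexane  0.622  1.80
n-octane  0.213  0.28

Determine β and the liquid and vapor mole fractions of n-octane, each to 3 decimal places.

Rachford–Rice: g(β) = Σ zᵢ(Kᵢ−1)/(1+β(Kᵢ−1)) = 0.
Feasibility: ΣzᵢKᵢ = 1.499, Σzᵢ/Kᵢ = 1.191 — both > 1, two phases present.
Iterate (Newton) starting at β = 0.51:
  β = 0.510: g = 0.2159, g' = -0.543 → β = 0.907
  β = 0.907: g = -0.0705, g' = -1.095 → β = 0.843
  β = 0.843: g = -0.0066, g' = -0.903 → β = 0.836
Converged at β = 0.836.
Compositions from xᵢ = zᵢ/(1+β(Kᵢ−1)), yᵢ = Kᵢxᵢ:
  methanol: x = 0.092, y = 0.179
  n-hexane: x = 0.373, y = 0.671
  n-octane: x = 0.535, y = 0.150

β = 0.836, x_n-octane = 0.535, y_n-octane = 0.150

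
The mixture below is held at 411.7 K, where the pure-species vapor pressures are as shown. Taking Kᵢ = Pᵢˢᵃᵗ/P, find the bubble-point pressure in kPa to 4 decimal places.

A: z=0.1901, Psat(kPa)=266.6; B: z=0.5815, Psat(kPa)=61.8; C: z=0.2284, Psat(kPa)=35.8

At the bubble point ψ → 0, so ΣzᵢKᵢ = 1 with Kᵢ = Pᵢˢᵃᵗ/P ⇒ P = ΣzᵢPᵢˢᵃᵗ.
P = 0.1901·266.6 + 0.5815·61.8 + 0.2284·35.8 = 94.7941 kPa

Pbub = 94.7941 kPa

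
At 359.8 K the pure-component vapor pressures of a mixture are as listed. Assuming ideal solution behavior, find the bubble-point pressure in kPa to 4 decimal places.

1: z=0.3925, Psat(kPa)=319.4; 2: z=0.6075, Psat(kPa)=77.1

At the bubble point ψ → 0, so ΣzᵢKᵢ = 1 with Kᵢ = Pᵢˢᵃᵗ/P ⇒ P = ΣzᵢPᵢˢᵃᵗ.
P = 0.3925·319.4 + 0.6075·77.1 = 172.2027 kPa

Pbub = 172.2027 kPa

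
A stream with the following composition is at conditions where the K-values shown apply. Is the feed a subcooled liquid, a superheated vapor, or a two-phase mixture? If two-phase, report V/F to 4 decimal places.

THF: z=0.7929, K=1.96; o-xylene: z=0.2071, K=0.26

two-phase, V/F = 0.8558

ΣzᵢKᵢ = 1.6079; Σzᵢ/Kᵢ = 1.2011.
Both exceed 1, so a two-phase solution exists.
Rachford–Rice: g(ψ) = Σ zᵢ(Kᵢ−1)/(1+ψ(Kᵢ−1)) = 0.
Binary case is linear: z₁(K₁−1)(1+ψ(K₂−1)) + z₂(K₂−1)(1+ψ(K₁−1)) = 0
⇒ ψ = [z₁(K₁−1)+z₂(K₂−1)] / [−(K₁−1)(K₂−1)] = 0.60793/0.71040 = 0.8558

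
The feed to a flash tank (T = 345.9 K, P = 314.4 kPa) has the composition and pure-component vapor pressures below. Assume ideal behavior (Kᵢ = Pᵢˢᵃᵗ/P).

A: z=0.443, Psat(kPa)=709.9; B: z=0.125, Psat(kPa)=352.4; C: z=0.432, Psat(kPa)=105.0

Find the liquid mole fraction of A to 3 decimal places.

Raoult's law: Kᵢ = Pᵢˢᵃᵗ/P = Pᵢˢᵃᵗ/314.4.
  K_A = 709.9/314.4 = 2.25795, K_B = 352.4/314.4 = 1.12087, K_C = 105.0/314.4 = 0.33397
Let ψ = V/F and solve Σ zᵢ(Kᵢ−1)/(1+ψ(Kᵢ−1)) = 0.
Feasibility: ΣzᵢKᵢ = 1.285, Σzᵢ/Kᵢ = 1.601 — both > 1, two phases present.
Newton iteration, ψ⁰ = 0.62:
  ψ = 0.620: g = -0.1630, g' = -0.779 → ψ = 0.411
  ψ = 0.411: g = -0.0143, g' = -0.670 → ψ = 0.389
Converged at ψ = 0.389.
Compositions from xᵢ = zᵢ/(1+ψ(Kᵢ−1)), yᵢ = Kᵢxᵢ:
  A: x = 0.297, y = 0.671
  B: x = 0.119, y = 0.134
  C: x = 0.583, y = 0.195

x_A = 0.297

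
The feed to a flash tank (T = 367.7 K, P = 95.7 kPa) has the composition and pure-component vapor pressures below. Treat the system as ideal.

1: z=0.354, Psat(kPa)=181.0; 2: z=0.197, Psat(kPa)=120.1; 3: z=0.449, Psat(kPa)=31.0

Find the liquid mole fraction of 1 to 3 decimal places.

x_1 = 0.318

Raoult's law: Kᵢ = Pᵢˢᵃᵗ/P = Pᵢˢᵃᵗ/95.7.
  K_1 = 181.0/95.7 = 1.89133, K_2 = 120.1/95.7 = 1.25496, K_3 = 31.0/95.7 = 0.32393
Iterate (Newton) starting at ψ = 0.56:
  ψ = 0.560: g = -0.2341, g' = -0.666 → ψ = 0.209
  ψ = 0.209: g = -0.0397, g' = -0.490 → ψ = 0.128
  ψ = 0.128: g = -0.0003, g' = -0.485 → ψ = 0.127
Converged at ψ = 0.127.
Compositions from xᵢ = zᵢ/(1+ψ(Kᵢ−1)), yᵢ = Kᵢxᵢ:
  1: x = 0.318, y = 0.601
  2: x = 0.191, y = 0.239
  3: x = 0.491, y = 0.159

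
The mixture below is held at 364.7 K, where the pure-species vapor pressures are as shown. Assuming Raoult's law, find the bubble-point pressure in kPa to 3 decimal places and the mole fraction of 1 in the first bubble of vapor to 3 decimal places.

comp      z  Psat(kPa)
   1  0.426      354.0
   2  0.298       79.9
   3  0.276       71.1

At the bubble point ψ → 0, so ΣzᵢKᵢ = 1 with Kᵢ = Pᵢˢᵃᵗ/P ⇒ P = ΣzᵢPᵢˢᵃᵗ.
P = 0.426·354.0 + 0.298·79.9 + 0.276·71.1 = 194.238 kPa
yᵢ = zᵢPᵢˢᵃᵗ/P ⇒ y_1 = 0.426·354.0/194.238 = 0.776

Pbub = 194.238 kPa, y_1 = 0.776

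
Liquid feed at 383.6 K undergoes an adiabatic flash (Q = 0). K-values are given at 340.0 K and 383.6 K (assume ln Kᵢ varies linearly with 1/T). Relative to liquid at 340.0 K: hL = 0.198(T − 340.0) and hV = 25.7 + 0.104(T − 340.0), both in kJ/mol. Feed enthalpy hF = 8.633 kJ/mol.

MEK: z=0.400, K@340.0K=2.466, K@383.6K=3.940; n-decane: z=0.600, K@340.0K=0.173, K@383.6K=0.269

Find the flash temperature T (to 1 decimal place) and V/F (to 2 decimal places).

Adiabatic flash: solve Rachford–Rice at each trial T, then check hF = ψ·hV(T) + (1−ψ)·hL(T).
  T = 340.0 K: K = (2.466, 0.173), RR gives ψ = 0.074, H_out = 1.912 kJ/mol
  T = 383.6 K: K = (3.940, 0.269), RR gives ψ = 0.343, H_out = 16.045 kJ/mol
  T = 361.8 K: K = (3.161, 0.219), RR gives ψ = 0.234, H_out = 9.858 kJ/mol
  T = 350.9 K: K = (2.803, 0.195), RR gives ψ = 0.164, H_out = 6.210 kJ/mol
  T = 356.4 K: K = (2.981, 0.207), RR gives ψ = 0.201, H_out = 8.114 kJ/mol
  T = 359.1 K: K = (3.071, 0.213), RR gives ψ = 0.218, H_out = 9.000 kJ/mol
  T = 357.8 K: K = (3.027, 0.210), RR gives ψ = 0.210, H_out = 8.577 kJ/mol
Linear interpolation between T = 357.8 (H_out = 8.577) and T = 359.1 (H_out = 9.000) on hF = 8.633 gives T ≈ 358.0 K, at which ψ = 0.21.

T = 358.0 K, V/F = 0.21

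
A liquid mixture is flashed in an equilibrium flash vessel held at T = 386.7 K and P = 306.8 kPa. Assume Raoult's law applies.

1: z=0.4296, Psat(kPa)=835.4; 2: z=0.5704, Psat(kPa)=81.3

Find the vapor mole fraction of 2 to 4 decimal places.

y_2 = 0.1858

Raoult's law: Kᵢ = Pᵢˢᵃᵗ/P = Pᵢˢᵃᵗ/306.8.
  K_1 = 835.4/306.8 = 2.722947, K_2 = 81.3/306.8 = 0.264993
Binary case is linear: z₁(K₁−1)(1+ψ(K₂−1)) + z₂(K₂−1)(1+ψ(K₁−1)) = 0
⇒ ψ = [z₁(K₁−1)+z₂(K₂−1)] / [−(K₁−1)(K₂−1)] = 0.32093/1.26638 = 0.2534
Compositions from xᵢ = zᵢ/(1+ψ(Kᵢ−1)), yᵢ = Kᵢxᵢ:
  1: x = 0.2990, y = 0.8142
  2: x = 0.7010, y = 0.1858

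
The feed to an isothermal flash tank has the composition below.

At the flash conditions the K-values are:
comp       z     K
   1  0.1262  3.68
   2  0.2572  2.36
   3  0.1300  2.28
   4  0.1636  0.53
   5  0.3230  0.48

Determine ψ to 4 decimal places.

ψ = 0.7100

Material balance + equilibrium reduce to Σ zᵢ(Kᵢ−1)/(1+ψ(Kᵢ−1)) = 0.
Feasibility: ΣzᵢKᵢ = 1.6096, Σzᵢ/Kᵢ = 1.1819 — both > 1, two phases present.
Iterate (Newton) starting at ψ = 0.59:
  ψ = 0.5900: g = 0.07121, g' = -0.6026 → ψ = 0.7082
  ψ = 0.7082: g = 0.00105, g' = -0.5900 → ψ = 0.7100
Converged at ψ = 0.7100.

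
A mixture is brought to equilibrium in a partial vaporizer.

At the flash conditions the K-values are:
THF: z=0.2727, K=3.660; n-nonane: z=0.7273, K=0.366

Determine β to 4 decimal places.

Let β = V/F and solve Σ zᵢ(Kᵢ−1)/(1+β(Kᵢ−1)) = 0.
Feasibility: ΣzᵢKᵢ = 1.2643, Σzᵢ/Kᵢ = 2.0617 — both > 1, two phases present.
Newton–Raphson from β = 0.6:
  β = 0.6000: g = -0.46478, g' = -1.0478 → β = 0.1564
  β = 0.1564: g = 0.00037, g' = -1.3224 → β = 0.1567
Converged at β = 0.1567.

β = 0.1567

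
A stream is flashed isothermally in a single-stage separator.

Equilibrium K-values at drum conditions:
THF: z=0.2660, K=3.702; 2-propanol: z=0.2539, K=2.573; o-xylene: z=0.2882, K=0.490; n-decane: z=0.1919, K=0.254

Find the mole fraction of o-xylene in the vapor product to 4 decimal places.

Newton iteration, V/F⁰ = 0.5:
  V/F = 0.5000: g = 0.10366, g' = -0.9549 → V/F = 0.6086
  V/F = 0.6086: g = 0.00054, g' = -0.9575 → V/F = 0.6091
Converged at V/F = 0.6091.
Compositions from xᵢ = zᵢ/(1+V/F(Kᵢ−1)), yᵢ = Kᵢxᵢ:
  THF: x = 0.1005, y = 0.3722
  2-propanol: x = 0.1297, y = 0.3336
  o-xylene: x = 0.4181, y = 0.2049
  n-decane: x = 0.3517, y = 0.0893

y_o-xylene = 0.2049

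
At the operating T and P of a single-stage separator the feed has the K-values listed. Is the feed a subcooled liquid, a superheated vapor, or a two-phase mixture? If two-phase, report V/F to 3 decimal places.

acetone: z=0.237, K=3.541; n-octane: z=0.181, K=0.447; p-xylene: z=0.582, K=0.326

ΣzᵢKᵢ = 1.110; Σzᵢ/Kᵢ = 2.257.
Both exceed 1, so a two-phase solution exists.
Newton iteration, ψ⁰ = 0.35:
  ψ = 0.350: g = -0.3187, g' = -0.967 → ψ = 0.020
  ψ = 0.020: g = 0.0738, g' = -1.712 → ψ = 0.063
  ψ = 0.063: g = 0.0052, g' = -1.483 → ψ = 0.067
Converged at ψ = 0.067.

two-phase, V/F = 0.067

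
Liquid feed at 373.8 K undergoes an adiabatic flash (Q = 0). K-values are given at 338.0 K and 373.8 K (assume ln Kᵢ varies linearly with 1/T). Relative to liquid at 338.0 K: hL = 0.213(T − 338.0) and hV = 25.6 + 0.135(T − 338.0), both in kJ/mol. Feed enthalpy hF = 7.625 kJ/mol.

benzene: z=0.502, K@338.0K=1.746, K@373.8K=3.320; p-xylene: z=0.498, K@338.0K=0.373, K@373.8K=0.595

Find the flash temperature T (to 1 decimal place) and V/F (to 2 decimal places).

Adiabatic flash: solve Rachford–Rice at each trial T, then check hF = ψ·hV(T) + (1−ψ)·hL(T).
  T = 338.0 K: K = (1.746, 0.373), RR gives ψ = 0.133, H_out = 3.407 kJ/mol
  T = 373.8 K: K = (3.320, 0.595), RR gives ψ = 1.000, H_out = 30.433 kJ/mol
  T = 355.9 K: K = (2.447, 0.477), RR gives ψ = 0.615, H_out = 18.699 kJ/mol
  T = 346.9 K: K = (2.074, 0.423), RR gives ψ = 0.406, H_out = 12.005 kJ/mol
  T = 342.4 K: K = (1.903, 0.397), RR gives ψ = 0.281, H_out = 8.042 kJ/mol
  T = 340.2 K: K = (1.823, 0.385), RR gives ψ = 0.211, H_out = 5.844 kJ/mol
Linear interpolation between T = 340.2 (H_out = 5.844) and T = 342.4 (H_out = 8.042) on hF = 7.625 gives T ≈ 342.0 K, at which ψ = 0.27.

T = 342.0 K, V/F = 0.27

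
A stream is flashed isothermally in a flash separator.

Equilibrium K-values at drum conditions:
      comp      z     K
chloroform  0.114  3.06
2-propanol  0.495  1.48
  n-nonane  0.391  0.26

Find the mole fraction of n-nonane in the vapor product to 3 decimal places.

y_n-nonane = 0.127

Material balance + equilibrium reduce to Σ zᵢ(Kᵢ−1)/(1+V/F(Kᵢ−1)) = 0.
Check two-phase: ΣzᵢKᵢ = 1.183 > 1 and Σzᵢ/Kᵢ = 1.876 > 1, so g(0) = 0.183 > 0 and g(1) = -0.876 < 0.
Iterate (Newton) starting at V/F = 0.5:
  V/F = 0.500: g = -0.1520, g' = -0.731 → V/F = 0.292
  V/F = 0.292: g = -0.0141, g' = -0.625 → V/F = 0.269
Converged at V/F = 0.269.
Compositions from xᵢ = zᵢ/(1+V/F(Kᵢ−1)), yᵢ = Kᵢxᵢ:
  chloroform: x = 0.073, y = 0.224
  2-propanol: x = 0.438, y = 0.649
  n-nonane: x = 0.488, y = 0.127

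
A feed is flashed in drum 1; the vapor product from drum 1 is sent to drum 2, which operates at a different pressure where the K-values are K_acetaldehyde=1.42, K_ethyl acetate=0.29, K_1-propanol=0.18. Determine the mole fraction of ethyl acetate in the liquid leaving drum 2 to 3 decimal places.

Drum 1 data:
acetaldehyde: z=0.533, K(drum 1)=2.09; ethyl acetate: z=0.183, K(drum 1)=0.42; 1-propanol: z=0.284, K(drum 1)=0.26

Drum 1:
Newton–Raphson from ψ₁ = 0.4:
  ψ₁ = 0.400: g = -0.0322, g' = -0.725 → ψ₁ = 0.356
  ψ₁ = 0.356: g = -0.0003, g' = -0.713 → ψ₁ = 0.355
Converged at ψ₁ = 0.355.
Drum-1 compositions:
  acetaldehyde: x = 0.384, y = 0.803
  ethyl acetate: x = 0.230, y = 0.097
  1-propanol: x = 0.385, y = 0.100
Drum-2 feed = drum-1 vapor: z₂ = (0.8030, 0.0968, 0.1002).
Drum 2:
Let ψ₂ = V/F and solve Σ zᵢ(Kᵢ−1)/(1+ψ₂(Kᵢ−1)) = 0.
g(0) = ΣzᵢKᵢ − 1 = 0.186 and g(1) = 1 − Σzᵢ/Kᵢ = -0.456, so a root lies in (0, 1).
Iterate (Newton) starting at ψ₂ = 0.7:
  ψ₂ = 0.700: g = -0.0688, g' = -0.649 → ψ₂ = 0.594
  ψ₂ = 0.594: g = -0.0090, g' = -0.493 → ψ₂ = 0.576
  ψ₂ = 0.576: g = -0.0002, g' = -0.473 → ψ₂ = 0.575
Converged at ψ₂ = 0.575.
  acetaldehyde: x = 0.647, y = 0.918
  ethyl acetate: x = 0.164, y = 0.047
  1-propanol: x = 0.190, y = 0.034

x_ethyl acetate (drum 2) = 0.164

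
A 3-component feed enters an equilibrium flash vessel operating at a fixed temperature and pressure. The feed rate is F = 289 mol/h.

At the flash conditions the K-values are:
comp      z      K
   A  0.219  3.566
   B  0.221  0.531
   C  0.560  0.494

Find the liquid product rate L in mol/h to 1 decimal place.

Material balance + equilibrium reduce to Σ zᵢ(Kᵢ−1)/(1+V/F(Kᵢ−1)) = 0.
Check two-phase: ΣzᵢKᵢ = 1.175 > 1 and Σzᵢ/Kᵢ = 1.611 > 1, so g(0) = 0.175 > 0 and g(1) = -0.611 < 0.
Newton iteration, V/F⁰ = 0.5:
  V/F = 0.500: g = -0.2686, g' = -0.617 → V/F = 0.064
  V/F = 0.064: g = 0.0825, g' = -1.267 → V/F = 0.130
  V/F = 0.130: g = 0.0082, g' = -1.032 → V/F = 0.137
  V/F = 0.137: g = 0.0001, g' = -1.009 → V/F = 0.138
Converged at V/F = 0.138.
Then V = V/F·F = 0.1375·289 = 39.8 mol/h and L = F − V = 249.2 mol/h.

L = 249.2 mol/h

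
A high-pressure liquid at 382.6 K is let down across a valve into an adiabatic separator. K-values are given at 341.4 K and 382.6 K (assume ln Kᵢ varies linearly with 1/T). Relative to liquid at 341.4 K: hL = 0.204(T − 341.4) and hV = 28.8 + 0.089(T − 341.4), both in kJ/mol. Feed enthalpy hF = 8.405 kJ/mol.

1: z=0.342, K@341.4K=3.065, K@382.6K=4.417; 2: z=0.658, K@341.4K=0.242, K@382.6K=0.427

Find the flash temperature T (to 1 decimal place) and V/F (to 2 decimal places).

T = 353.8 K, V/F = 0.21

Adiabatic flash: solve Rachford–Rice at each trial T, then check hF = ψ·hV(T) + (1−ψ)·hL(T).
  T = 341.4 K: K = (3.065, 0.242), RR gives ψ = 0.133, H_out = 3.817 kJ/mol
  T = 382.6 K: K = (4.417, 0.427), RR gives ψ = 0.404, H_out = 18.133 kJ/mol
  T = 362.0 K: K = (3.718, 0.327), RR gives ψ = 0.266, H_out = 11.229 kJ/mol
  T = 351.7 K: K = (3.385, 0.282), RR gives ψ = 0.201, H_out = 7.645 kJ/mol
  T = 356.9 K: K = (3.552, 0.304), RR gives ψ = 0.234, H_out = 9.476 kJ/mol
  T = 354.3 K: K = (3.468, 0.293), RR gives ψ = 0.217, H_out = 8.567 kJ/mol
  T = 353.0 K: K = (3.427, 0.288), RR gives ψ = 0.209, H_out = 8.108 kJ/mol
Linear interpolation between T = 353.0 (H_out = 8.108) and T = 354.3 (H_out = 8.567) on hF = 8.405 gives T ≈ 353.8 K, at which ψ = 0.21.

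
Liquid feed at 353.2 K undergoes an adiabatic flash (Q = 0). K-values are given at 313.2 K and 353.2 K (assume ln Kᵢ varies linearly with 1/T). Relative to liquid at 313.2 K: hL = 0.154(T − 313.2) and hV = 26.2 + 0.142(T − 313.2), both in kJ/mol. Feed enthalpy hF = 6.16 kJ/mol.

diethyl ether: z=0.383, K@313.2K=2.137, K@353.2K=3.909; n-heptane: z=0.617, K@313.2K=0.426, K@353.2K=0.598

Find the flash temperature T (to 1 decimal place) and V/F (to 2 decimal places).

T = 317.4 K, V/F = 0.21

Adiabatic flash: solve Rachford–Rice at each trial T, then check hF = ψ·hV(T) + (1−ψ)·hL(T).
  T = 313.2 K: K = (2.137, 0.426), RR gives ψ = 0.125, H_out = 3.264 kJ/mol
  T = 353.2 K: K = (3.909, 0.598), RR gives ψ = 0.741, H_out = 25.209 kJ/mol
  T = 333.2 K: K = (2.943, 0.510), RR gives ψ = 0.464, H_out = 15.123 kJ/mol
  T = 323.2 K: K = (2.520, 0.467), RR gives ψ = 0.313, H_out = 9.709 kJ/mol
  T = 318.2 K: K = (2.324, 0.447), RR gives ψ = 0.226, H_out = 6.675 kJ/mol
  T = 315.7 K: K = (2.229, 0.436), RR gives ψ = 0.177, H_out = 5.027 kJ/mol
  T = 316.9 K: K = (2.274, 0.441), RR gives ψ = 0.201, H_out = 5.831 kJ/mol
Linear interpolation between T = 316.9 (H_out = 5.831) and T = 318.2 (H_out = 6.675) on hF = 6.16 gives T ≈ 317.4 K, at which ψ = 0.21.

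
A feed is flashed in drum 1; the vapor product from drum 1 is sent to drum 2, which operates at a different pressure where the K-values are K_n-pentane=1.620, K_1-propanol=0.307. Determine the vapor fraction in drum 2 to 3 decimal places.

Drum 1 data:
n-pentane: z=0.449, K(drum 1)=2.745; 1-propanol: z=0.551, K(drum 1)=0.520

Drum 1:
Rachford–Rice: g(ψ₁) = Σ zᵢ(Kᵢ−1)/(1+ψ₁(Kᵢ−1)) = 0.
Feasibility: ΣzᵢKᵢ = 1.519, Σzᵢ/Kᵢ = 1.223 — both > 1, two phases present.
Binary case is linear: z₁(K₁−1)(1+ψ₁(K₂−1)) + z₂(K₂−1)(1+ψ₁(K₁−1)) = 0
⇒ ψ₁ = [z₁(K₁−1)+z₂(K₂−1)] / [−(K₁−1)(K₂−1)] = 0.5190/0.8376 = 0.620
Drum-1 compositions:
  n-pentane: x = 0.216, y = 0.592
  1-propanol: x = 0.784, y = 0.408
Drum-2 feed = drum-1 vapor: z₂ = (0.5922, 0.4078).
Drum 2:
Let ψ₂ = V/F and solve Σ zᵢ(Kᵢ−1)/(1+ψ₂(Kᵢ−1)) = 0.
g(0) = ΣzᵢKᵢ − 1 = 0.085 and g(1) = 1 − Σzᵢ/Kᵢ = -0.694, so a root lies in (0, 1).
Newton–Raphson from ψ₂ = 0.61:
  ψ₂ = 0.610: g = -0.2232, g' = -0.708 → ψ₂ = 0.295
  ψ₂ = 0.295: g = -0.0447, g' = -0.472 → ψ₂ = 0.200
  ψ₂ = 0.200: g = -0.0014, g' = -0.444 → ψ₂ = 0.197
Converged at ψ₂ = 0.197.
  n-pentane: x = 0.528, y = 0.855
  1-propanol: x = 0.472, y = 0.145

V/F (drum 2) = 0.197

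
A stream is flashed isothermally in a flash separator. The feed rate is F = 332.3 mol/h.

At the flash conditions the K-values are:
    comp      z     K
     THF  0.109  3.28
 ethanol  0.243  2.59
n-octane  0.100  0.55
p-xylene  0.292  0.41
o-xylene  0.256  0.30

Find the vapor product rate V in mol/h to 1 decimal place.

Rachford–Rice: g(ψ) = Σ zᵢ(Kᵢ−1)/(1+ψ(Kᵢ−1)) = 0.
g(0) = ΣzᵢKᵢ − 1 = 0.238 and g(1) = 1 − Σzᵢ/Kᵢ = -0.874, so a root lies in (0, 1).
Iterate (Newton) starting at ψ = 0.5:
  ψ = 0.500: g = -0.2467, g' = -0.850 → ψ = 0.210
  ψ = 0.210: g = 0.0017, g' = -0.934 → ψ = 0.211
Converged at ψ = 0.211.
Then V = ψ·F = 0.2114·332.3 = 70.2 mol/h and L = F − V = 262.1 mol/h.

V = 70.2 mol/h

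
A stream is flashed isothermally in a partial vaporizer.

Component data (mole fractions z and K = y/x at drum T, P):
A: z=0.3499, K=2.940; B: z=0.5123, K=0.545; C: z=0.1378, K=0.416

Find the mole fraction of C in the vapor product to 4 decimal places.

y_C = 0.0741

Material balance + equilibrium reduce to Σ zᵢ(Kᵢ−1)/(1+ψ(Kᵢ−1)) = 0.
Feasibility: ΣzᵢKᵢ = 1.3652, Σzᵢ/Kᵢ = 1.3903 — both > 1, two phases present.
Iterate (Newton) starting at ψ = 0.5:
  ψ = 0.5000: g = -0.07084, g' = -0.6108 → ψ = 0.3840
  ψ = 0.3840: g = 0.00281, g' = -0.6663 → ψ = 0.3882
Converged at ψ = 0.3882.
Compositions from xᵢ = zᵢ/(1+ψ(Kᵢ−1)), yᵢ = Kᵢxᵢ:
  A: x = 0.1996, y = 0.5868
  B: x = 0.6222, y = 0.3391
  C: x = 0.1782, y = 0.0741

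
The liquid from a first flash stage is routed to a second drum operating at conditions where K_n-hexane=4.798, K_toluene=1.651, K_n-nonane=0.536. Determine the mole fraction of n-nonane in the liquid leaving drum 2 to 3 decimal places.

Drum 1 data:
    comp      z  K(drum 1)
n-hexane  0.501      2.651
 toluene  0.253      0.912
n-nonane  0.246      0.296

Drum 1:
Material balance + equilibrium reduce to Σ zᵢ(Kᵢ−1)/(1+ψ₁(Kᵢ−1)) = 0.
g(0) = ΣzᵢKᵢ − 1 = 0.632 and g(1) = 1 − Σzᵢ/Kᵢ = -0.297, so a root lies in (0, 1).
Newton iteration, ψ₁⁰ = 0.68:
  ψ₁ = 0.680: g = 0.0338, g' = -0.754 → ψ₁ = 0.725
  ψ₁ = 0.725: g = -0.0008, g' = -0.794 → ψ₁ = 0.724
Converged at ψ₁ = 0.724.
Drum-1 compositions:
  n-hexane: x = 0.228, y = 0.605
  toluene: x = 0.270, y = 0.246
  n-nonane: x = 0.502, y = 0.148
Drum-2 feed = drum-1 liquid: z₂ = (0.2283, 0.2702, 0.5015).
Drum 2:
Rachford–Rice: g(ψ₂) = Σ zᵢ(Kᵢ−1)/(1+ψ₂(Kᵢ−1)) = 0.
Feasibility: ΣzᵢKᵢ = 1.810, Σzᵢ/Kᵢ = 1.147 — both > 1, two phases present.
Newton–Raphson from ψ₂ = 0.58:
  ψ₂ = 0.580: g = 0.0800, g' = -0.583 → ψ₂ = 0.717
  ψ₂ = 0.717: g = 0.0040, g' = -0.533 → ψ₂ = 0.725
Converged at ψ₂ = 0.725.
  n-hexane: x = 0.061, y = 0.292
  toluene: x = 0.184, y = 0.303
  n-nonane: x = 0.756, y = 0.405

x_n-nonane (drum 2) = 0.756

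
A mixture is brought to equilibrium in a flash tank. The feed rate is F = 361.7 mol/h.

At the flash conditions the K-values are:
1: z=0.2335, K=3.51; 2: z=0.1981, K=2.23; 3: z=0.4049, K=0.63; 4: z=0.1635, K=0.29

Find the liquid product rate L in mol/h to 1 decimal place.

Rachford–Rice: g(ψ) = Σ zᵢ(Kᵢ−1)/(1+ψ(Kᵢ−1)) = 0.
Check two-phase: ΣzᵢKᵢ = 1.5638 > 1 and Σzᵢ/Kᵢ = 1.3618 > 1, so g(0) = 0.5638 > 0 and g(1) = -0.3618 < 0.
Iterate (Newton) starting at ψ = 0.69:
  ψ = 0.6900: g = -0.08241, g' = -0.7015 → ψ = 0.5725
  ψ = 0.5725: g = -0.00220, g' = -0.6741 → ψ = 0.5693
Converged at ψ = 0.5693.
Then V = ψ·F = 0.5693·361.7 = 205.9 mol/h and L = F − V = 155.8 mol/h.

L = 155.8 mol/h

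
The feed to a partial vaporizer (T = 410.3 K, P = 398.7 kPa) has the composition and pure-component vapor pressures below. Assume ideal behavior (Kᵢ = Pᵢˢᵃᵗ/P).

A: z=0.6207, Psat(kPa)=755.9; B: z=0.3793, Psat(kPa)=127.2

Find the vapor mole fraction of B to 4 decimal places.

y_B = 0.1813

Raoult's law: Kᵢ = Pᵢˢᵃᵗ/P = Pᵢˢᵃᵗ/398.7.
  K_A = 755.9/398.7 = 1.895912, K_B = 127.2/398.7 = 0.319037
Let β = V/F and solve Σ zᵢ(Kᵢ−1)/(1+β(Kᵢ−1)) = 0.
g(0) = ΣzᵢKᵢ − 1 = 0.2978 and g(1) = 1 − Σzᵢ/Kᵢ = -0.5163, so a root lies in (0, 1).
Binary case is linear: z₁(K₁−1)(1+β(K₂−1)) + z₂(K₂−1)(1+β(K₁−1)) = 0
⇒ β = [z₁(K₁−1)+z₂(K₂−1)] / [−(K₁−1)(K₂−1)] = 0.29780/0.61008 = 0.4881
Compositions from xᵢ = zᵢ/(1+β(Kᵢ−1)), yᵢ = Kᵢxᵢ:
  A: x = 0.4318, y = 0.8187
  B: x = 0.5682, y = 0.1813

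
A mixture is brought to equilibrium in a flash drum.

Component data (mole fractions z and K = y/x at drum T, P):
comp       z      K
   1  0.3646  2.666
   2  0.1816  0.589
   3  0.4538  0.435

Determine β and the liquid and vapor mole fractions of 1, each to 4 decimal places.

β = 0.3160, x_1 = 0.2388, y_1 = 0.6368

Let β = V/F and solve Σ zᵢ(Kᵢ−1)/(1+β(Kᵢ−1)) = 0.
Check two-phase: ΣzᵢKᵢ = 1.2764 > 1 and Σzᵢ/Kᵢ = 1.4883 > 1, so g(0) = 0.2764 > 0 and g(1) = -0.4883 < 0.
Newton iteration, β⁰ = 0.5:
  β = 0.5000: g = -0.11991, g' = -0.6312 → β = 0.3100
  β = 0.3100: g = 0.00416, g' = -0.6932 → β = 0.3160
Converged at β = 0.3160.
Compositions from xᵢ = zᵢ/(1+β(Kᵢ−1)), yᵢ = Kᵢxᵢ:
  1: x = 0.2388, y = 0.6368
  2: x = 0.2087, y = 0.1229
  3: x = 0.5524, y = 0.2403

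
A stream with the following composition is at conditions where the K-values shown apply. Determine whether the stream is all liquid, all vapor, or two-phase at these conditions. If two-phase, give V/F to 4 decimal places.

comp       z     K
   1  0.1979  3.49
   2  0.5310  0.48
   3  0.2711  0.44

ΣzᵢKᵢ = 1.0648; Σzᵢ/Kᵢ = 1.7791.
Both exceed 1, so a two-phase solution exists.
Material balance + equilibrium reduce to Σ zᵢ(Kᵢ−1)/(1+ψ(Kᵢ−1)) = 0.
Newton iteration, ψ⁰ = 0.44:
  ψ = 0.4400: g = -0.32435, g' = -0.6705 → ψ = 0.0000
  ψ = 0.0000: g = 0.06483, g' = -1.4556 → ψ = 0.0445
  ψ = 0.0445: g = 0.00521, g' = -1.2341 → ψ = 0.0488
Converged at ψ = 0.0488.

two-phase, V/F = 0.0488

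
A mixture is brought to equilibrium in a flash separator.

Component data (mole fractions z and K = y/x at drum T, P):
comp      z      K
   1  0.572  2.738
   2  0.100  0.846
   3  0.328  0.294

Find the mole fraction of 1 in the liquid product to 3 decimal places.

Let β = V/F and solve Σ zᵢ(Kᵢ−1)/(1+β(Kᵢ−1)) = 0.
Check two-phase: ΣzᵢKᵢ = 1.747 > 1 and Σzᵢ/Kᵢ = 1.443 > 1, so g(0) = 0.747 > 0 and g(1) = -0.443 < 0.
Iterate (Newton) starting at β = 0.32:
  β = 0.320: g = 0.3235, g' = -0.989 → β = 0.647
  β = 0.647: g = 0.0245, g' = -0.940 → β = 0.673
Converged at β = 0.673.
Compositions from xᵢ = zᵢ/(1+β(Kᵢ−1)), yᵢ = Kᵢxᵢ:
  1: x = 0.264, y = 0.722
  2: x = 0.112, y = 0.094
  3: x = 0.625, y = 0.184

x_1 = 0.264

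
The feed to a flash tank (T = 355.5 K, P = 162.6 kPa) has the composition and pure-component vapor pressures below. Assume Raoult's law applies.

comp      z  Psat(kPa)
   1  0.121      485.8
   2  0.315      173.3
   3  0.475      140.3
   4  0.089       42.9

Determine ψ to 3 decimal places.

Raoult's law: Kᵢ = Pᵢˢᵃᵗ/P = Pᵢˢᵃᵗ/162.6.
  K_1 = 485.8/162.6 = 2.98770, K_2 = 173.3/162.6 = 1.06581, K_3 = 140.3/162.6 = 0.86285, K_4 = 42.9/162.6 = 0.26384
Let ψ = V/F and solve Σ zᵢ(Kᵢ−1)/(1+ψ(Kᵢ−1)) = 0.
Check two-phase: ΣzᵢKᵢ = 1.131 > 1 and Σzᵢ/Kᵢ = 1.224 > 1, so g(0) = 0.131 > 0 and g(1) = -0.224 < 0.
Newton–Raphson from ψ = 0.65:
  ψ = 0.650: g = -0.0723, g' = -0.280 → ψ = 0.392
  ψ = 0.392: g = -0.0055, g' = -0.258 → ψ = 0.370
  ψ = 0.370: g = 0.0000, g' = -0.261 → ψ = 0.371
Converged at ψ = 0.371.

ψ = 0.371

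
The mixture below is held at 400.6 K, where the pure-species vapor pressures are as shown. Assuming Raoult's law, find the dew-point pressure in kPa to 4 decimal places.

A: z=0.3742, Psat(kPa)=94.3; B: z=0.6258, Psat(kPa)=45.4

At the dew point ψ → 1, so Σzᵢ/Kᵢ = 1 with Kᵢ = Pᵢˢᵃᵗ/P ⇒ 1/P = Σzᵢ/Pᵢˢᵃᵗ.
1/P = 0.3742/94.3 + 0.6258/45.4 = 0.0177523 ⇒ P = 56.3306 kPa

Pdew = 56.3306 kPa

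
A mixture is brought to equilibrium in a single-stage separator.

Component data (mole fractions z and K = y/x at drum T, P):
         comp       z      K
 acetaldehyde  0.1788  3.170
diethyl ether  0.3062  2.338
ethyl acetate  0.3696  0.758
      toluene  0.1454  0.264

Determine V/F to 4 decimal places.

V/F = 0.7558

Rachford–Rice: g(V/F) = Σ zᵢ(Kᵢ−1)/(1+V/F(Kᵢ−1)) = 0.
Check two-phase: ΣzᵢKᵢ = 1.6012 > 1 and Σzᵢ/Kᵢ = 1.2257 > 1, so g(0) = 0.6012 > 0 and g(1) = -0.2257 < 0.
Iterate (Newton) starting at V/F = 0.5:
  V/F = 0.5000: g = 0.16048, g' = -0.6157 → V/F = 0.7607
  V/F = 0.7607: g = -0.00333, g' = -0.6935 → V/F = 0.7559
  V/F = 0.7559: g = -0.00001, g' = -0.6888 → V/F = 0.7558
Converged at V/F = 0.7558.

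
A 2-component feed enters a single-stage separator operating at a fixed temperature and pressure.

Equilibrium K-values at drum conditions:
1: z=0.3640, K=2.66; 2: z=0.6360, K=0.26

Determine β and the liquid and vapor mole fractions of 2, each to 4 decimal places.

Iterate (Newton) starting at β = 0.5:
  β = 0.5000: g = -0.41686, g' = -1.1770 → β = 0.1458
  β = 0.1458: g = -0.04109, g' = -1.0878 → β = 0.1080
  β = 0.1080: g = 0.00080, g' = -1.1326 → β = 0.1088
Converged at β = 0.1088.
Compositions from xᵢ = zᵢ/(1+β(Kᵢ−1)), yᵢ = Kᵢxᵢ:
  1: x = 0.3083, y = 0.8202
  2: x = 0.6917, y = 0.1798

β = 0.1088, x_2 = 0.6917, y_2 = 0.1798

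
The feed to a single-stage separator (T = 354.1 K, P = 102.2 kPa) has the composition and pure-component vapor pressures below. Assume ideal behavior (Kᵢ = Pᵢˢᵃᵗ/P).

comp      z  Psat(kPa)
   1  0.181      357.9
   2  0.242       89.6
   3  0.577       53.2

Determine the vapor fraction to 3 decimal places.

ψ = 0.151

Raoult's law: Kᵢ = Pᵢˢᵃᵗ/P = Pᵢˢᵃᵗ/102.2.
  K_1 = 357.9/102.2 = 3.50196, K_2 = 89.6/102.2 = 0.87671, K_3 = 53.2/102.2 = 0.52055
Newton iteration, ψ⁰ = 0.5:
  ψ = 0.500: g = -0.1945, g' = -0.457 → ψ = 0.075
  ψ = 0.075: g = 0.0645, g' = -0.951 → ψ = 0.143
  ψ = 0.143: g = 0.0065, g' = -0.772 → ψ = 0.151
Converged at ψ = 0.151.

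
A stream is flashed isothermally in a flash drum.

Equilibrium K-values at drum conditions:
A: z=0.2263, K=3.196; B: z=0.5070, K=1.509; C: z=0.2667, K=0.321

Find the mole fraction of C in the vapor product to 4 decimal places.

Rachford–Rice: g(V/F) = Σ zᵢ(Kᵢ−1)/(1+V/F(Kᵢ−1)) = 0.
Feasibility: ΣzᵢKᵢ = 1.5739, Σzᵢ/Kᵢ = 1.2376 — both > 1, two phases present.
Newton iteration, V/F⁰ = 0.41:
  V/F = 0.4100: g = 0.22406, g' = -0.6282 → V/F = 0.7667
  V/F = 0.7667: g = -0.00690, g' = -0.7544 → V/F = 0.7575
  V/F = 0.7575: g = -0.00005, g' = -0.7436 → V/F = 0.7574
Converged at V/F = 0.7574.
Compositions from xᵢ = zᵢ/(1+V/F(Kᵢ−1)), yᵢ = Kᵢxᵢ:
  A: x = 0.0850, y = 0.2716
  B: x = 0.3659, y = 0.5522
  C: x = 0.5491, y = 0.1763

y_C = 0.1763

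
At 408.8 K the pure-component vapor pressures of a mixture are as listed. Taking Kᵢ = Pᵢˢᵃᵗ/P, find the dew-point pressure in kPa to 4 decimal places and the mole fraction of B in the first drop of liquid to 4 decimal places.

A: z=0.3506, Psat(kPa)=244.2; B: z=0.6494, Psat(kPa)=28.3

Pdew = 41.0127 kPa, x_B = 0.9411

At the dew point ψ → 1, so Σzᵢ/Kᵢ = 1 with Kᵢ = Pᵢˢᵃᵗ/P ⇒ 1/P = Σzᵢ/Pᵢˢᵃᵗ.
1/P = 0.3506/244.2 + 0.6494/28.3 = 0.0243827 ⇒ P = 41.0127 kPa
xᵢ = zᵢP/Pᵢˢᵃᵗ ⇒ x_B = 0.6494·41.0127/28.3 = 0.9411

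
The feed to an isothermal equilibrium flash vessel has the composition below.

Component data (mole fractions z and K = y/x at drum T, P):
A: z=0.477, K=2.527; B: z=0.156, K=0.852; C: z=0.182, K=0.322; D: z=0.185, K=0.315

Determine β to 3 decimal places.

Material balance + equilibrium reduce to Σ zᵢ(Kᵢ−1)/(1+β(Kᵢ−1)) = 0.
g(0) = ΣzᵢKᵢ − 1 = 0.455 and g(1) = 1 − Σzᵢ/Kᵢ = -0.524, so a root lies in (0, 1).
Newton iteration, β⁰ = 0.5:
  β = 0.500: g = 0.0087, g' = -0.754 → β = 0.512
  β = 0.512: g = -0.0000, g' = -0.756 → β = 0.511
Converged at β = 0.511.

β = 0.511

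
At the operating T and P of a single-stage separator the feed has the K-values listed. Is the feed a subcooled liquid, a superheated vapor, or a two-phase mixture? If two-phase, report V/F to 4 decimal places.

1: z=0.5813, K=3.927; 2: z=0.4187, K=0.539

superheated vapor

ΣzᵢKᵢ = 2.5084; Σzᵢ/Kᵢ = 0.9248.
Since Σzᵢ/Kᵢ < 1 the mixture is above its dew point — single vapor phase.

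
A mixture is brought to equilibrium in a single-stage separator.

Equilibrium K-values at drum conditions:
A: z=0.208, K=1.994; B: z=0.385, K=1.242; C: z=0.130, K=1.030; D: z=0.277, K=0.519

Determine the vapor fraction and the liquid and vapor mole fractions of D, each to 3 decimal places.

ψ = 0.719, x_D = 0.424, y_D = 0.220

Rachford–Rice: g(ψ) = Σ zᵢ(Kᵢ−1)/(1+ψ(Kᵢ−1)) = 0.
g(0) = ΣzᵢKᵢ − 1 = 0.171 and g(1) = 1 − Σzᵢ/Kᵢ = -0.074, so a root lies in (0, 1).
Newton–Raphson from ψ = 0.5:
  ψ = 0.500: g = 0.0496, g' = -0.221 → ψ = 0.725
  ψ = 0.725: g = -0.0013, g' = -0.237 → ψ = 0.719
Converged at ψ = 0.719.
Compositions from xᵢ = zᵢ/(1+ψ(Kᵢ−1)), yᵢ = Kᵢxᵢ:
  A: x = 0.121, y = 0.242
  B: x = 0.328, y = 0.407
  C: x = 0.127, y = 0.131
  D: x = 0.424, y = 0.220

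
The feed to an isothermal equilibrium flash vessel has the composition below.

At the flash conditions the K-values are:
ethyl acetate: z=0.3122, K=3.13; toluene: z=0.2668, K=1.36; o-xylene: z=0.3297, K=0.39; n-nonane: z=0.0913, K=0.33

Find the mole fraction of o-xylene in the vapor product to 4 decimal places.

y_o-xylene = 0.1902

Material balance + equilibrium reduce to Σ zᵢ(Kᵢ−1)/(1+β(Kᵢ−1)) = 0.
Check two-phase: ΣzᵢKᵢ = 1.4987 > 1 and Σzᵢ/Kᵢ = 1.4180 > 1, so g(0) = 0.4987 > 0 and g(1) = -0.4180 < 0.
Newton–Raphson from β = 0.5:
  β = 0.5000: g = 0.02206, g' = -0.7037 → β = 0.5314
Converged at β = 0.5314.
Compositions from xᵢ = zᵢ/(1+β(Kᵢ−1)), yᵢ = Kᵢxᵢ:
  ethyl acetate: x = 0.1464, y = 0.4584
  toluene: x = 0.2240, y = 0.3046
  o-xylene: x = 0.4878, y = 0.1902
  n-nonane: x = 0.1418, y = 0.0468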